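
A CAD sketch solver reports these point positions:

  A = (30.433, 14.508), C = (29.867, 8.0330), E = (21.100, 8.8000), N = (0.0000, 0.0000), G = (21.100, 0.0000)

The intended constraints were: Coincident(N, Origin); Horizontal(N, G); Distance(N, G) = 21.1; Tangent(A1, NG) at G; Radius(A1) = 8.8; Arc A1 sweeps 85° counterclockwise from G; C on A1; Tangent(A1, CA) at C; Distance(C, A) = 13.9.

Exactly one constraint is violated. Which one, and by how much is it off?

Distance(C, A) = 13.9 — off by 7.40.

N = (0.00, 0.00) ✓; N.y = 0.00, G.y = 0.00 ✓; |NG| = 21.10 ✓; ∠(EG, GN) = 90.00° ✓; |EG| = 8.800 ✓; bearing(E→C) − bearing(E→G) = 85.00° ✓; |EC| = 8.800 ✓; ∠(EC, CA) = 90.00° ✓; |CA| = 6.500 ✗.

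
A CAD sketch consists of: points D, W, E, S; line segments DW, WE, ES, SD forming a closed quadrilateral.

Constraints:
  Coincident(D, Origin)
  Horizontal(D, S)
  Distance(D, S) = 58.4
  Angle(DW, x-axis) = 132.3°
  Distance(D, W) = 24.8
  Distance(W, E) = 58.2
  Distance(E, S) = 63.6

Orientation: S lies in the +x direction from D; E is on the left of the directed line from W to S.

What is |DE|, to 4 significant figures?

62.36

Checks: |WE| = 58.20 ✓; |ES| = 63.60 ✓.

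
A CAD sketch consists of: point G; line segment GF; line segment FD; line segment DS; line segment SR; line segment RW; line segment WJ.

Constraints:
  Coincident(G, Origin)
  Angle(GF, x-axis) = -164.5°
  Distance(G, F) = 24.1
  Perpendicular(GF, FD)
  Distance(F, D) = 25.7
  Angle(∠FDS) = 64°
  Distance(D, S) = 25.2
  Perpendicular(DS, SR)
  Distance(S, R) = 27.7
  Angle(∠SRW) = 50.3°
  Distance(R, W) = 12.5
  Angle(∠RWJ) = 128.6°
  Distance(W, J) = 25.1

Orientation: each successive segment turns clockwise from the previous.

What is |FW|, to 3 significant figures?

5.48

DS is perpendicular to SR, so SR runs at -100°; with |SR| = 27.7, R = (-10.4, -13.5). ∠SRW = 50.3° gives RW at 130° from the x-axis; with |RW| = 12.5, W = (-18.4, -3.90). Then |FW| = |W − F| = 5.48.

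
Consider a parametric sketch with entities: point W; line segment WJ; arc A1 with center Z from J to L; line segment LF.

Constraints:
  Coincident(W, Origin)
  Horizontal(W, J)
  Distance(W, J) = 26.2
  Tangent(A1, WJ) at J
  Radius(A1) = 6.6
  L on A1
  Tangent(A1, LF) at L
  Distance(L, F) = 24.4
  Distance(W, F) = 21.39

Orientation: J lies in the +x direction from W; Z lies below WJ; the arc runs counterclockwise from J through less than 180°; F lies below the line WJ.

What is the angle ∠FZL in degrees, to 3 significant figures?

74.9°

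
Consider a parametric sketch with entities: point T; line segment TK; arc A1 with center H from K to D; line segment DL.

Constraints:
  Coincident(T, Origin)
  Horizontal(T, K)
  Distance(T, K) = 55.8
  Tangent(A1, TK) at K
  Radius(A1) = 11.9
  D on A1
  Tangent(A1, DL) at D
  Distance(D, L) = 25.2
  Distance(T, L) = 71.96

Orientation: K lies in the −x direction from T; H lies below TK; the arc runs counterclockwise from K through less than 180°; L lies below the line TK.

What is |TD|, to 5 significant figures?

68.929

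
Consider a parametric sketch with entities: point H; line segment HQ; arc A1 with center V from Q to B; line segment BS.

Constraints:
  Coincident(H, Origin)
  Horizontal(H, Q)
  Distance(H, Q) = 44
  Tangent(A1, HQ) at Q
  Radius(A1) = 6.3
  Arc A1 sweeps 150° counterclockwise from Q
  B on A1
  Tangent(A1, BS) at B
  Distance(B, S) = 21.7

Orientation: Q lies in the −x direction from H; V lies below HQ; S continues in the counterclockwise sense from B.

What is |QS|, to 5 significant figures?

27.490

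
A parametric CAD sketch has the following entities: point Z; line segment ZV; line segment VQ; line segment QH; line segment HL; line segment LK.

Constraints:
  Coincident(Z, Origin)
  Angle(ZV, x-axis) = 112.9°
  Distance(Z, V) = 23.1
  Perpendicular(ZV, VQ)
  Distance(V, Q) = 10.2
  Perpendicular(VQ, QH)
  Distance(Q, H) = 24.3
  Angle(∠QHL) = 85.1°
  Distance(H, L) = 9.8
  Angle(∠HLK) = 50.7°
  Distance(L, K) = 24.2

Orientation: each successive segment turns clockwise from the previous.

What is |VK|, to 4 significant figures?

18.36

∠QHL = 85.1° gives HL at -162.0° from the x-axis; with |HL| = 9.8, L = (0.5427, -0.1647). ∠HLK = 50.7° gives LK at 68.70° from the x-axis; with |LK| = 24.2, K = (9.333, 22.38). Then |VK| = |K − V| = 18.36.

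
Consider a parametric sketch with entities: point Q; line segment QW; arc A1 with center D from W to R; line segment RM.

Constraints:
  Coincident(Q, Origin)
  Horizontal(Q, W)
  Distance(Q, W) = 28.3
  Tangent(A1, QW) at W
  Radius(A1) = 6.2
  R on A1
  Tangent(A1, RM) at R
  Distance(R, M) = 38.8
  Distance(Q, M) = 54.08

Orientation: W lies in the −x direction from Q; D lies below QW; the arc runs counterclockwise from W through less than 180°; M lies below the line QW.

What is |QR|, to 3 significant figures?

35.2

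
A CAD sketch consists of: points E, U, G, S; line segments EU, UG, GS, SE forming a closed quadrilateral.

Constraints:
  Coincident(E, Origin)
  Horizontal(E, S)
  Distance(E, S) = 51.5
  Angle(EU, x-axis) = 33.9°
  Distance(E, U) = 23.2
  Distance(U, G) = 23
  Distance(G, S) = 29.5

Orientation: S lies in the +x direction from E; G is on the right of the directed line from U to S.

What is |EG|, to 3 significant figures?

25.5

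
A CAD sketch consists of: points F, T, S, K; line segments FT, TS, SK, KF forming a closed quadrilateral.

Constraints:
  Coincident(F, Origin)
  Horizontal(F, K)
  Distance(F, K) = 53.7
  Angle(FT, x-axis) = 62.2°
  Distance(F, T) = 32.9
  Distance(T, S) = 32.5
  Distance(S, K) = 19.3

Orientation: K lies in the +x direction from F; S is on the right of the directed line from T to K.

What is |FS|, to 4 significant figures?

34.75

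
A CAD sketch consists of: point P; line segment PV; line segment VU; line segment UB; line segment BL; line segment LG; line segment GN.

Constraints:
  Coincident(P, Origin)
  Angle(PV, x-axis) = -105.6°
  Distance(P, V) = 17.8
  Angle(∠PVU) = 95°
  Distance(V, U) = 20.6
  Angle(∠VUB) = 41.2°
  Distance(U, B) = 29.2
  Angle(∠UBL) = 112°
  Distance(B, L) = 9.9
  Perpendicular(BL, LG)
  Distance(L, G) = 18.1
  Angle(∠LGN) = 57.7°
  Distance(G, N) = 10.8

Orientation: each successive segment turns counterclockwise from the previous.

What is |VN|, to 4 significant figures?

8.624

P is at the origin; PV runs at -105.6° with length 17.8, so V = (-4.787, -17.14). ∠PVU = 95.0° gives VU at -20.60° from the x-axis; with |VU| = 20.6, U = (14.50, -24.39). ∠VUB = 41.2° gives UB at 118.2° from the x-axis; with |UB| = 29.2, B = (0.6976, 1.342). ∠UBL = 112.0° gives BL at -173.8° from the x-axis; with |BL| = 9.9, L = (-9.145, 0.2726). BL ⟂ LG, so LG runs at -83.80°; with |LG| = 18.1, G = (-7.190, -17.72). ∠LGN = 57.7° gives GN at 38.50° from the x-axis; with |GN| = 10.8, N = (1.262, -11.00). Then |VN| = |N − V| = 8.624.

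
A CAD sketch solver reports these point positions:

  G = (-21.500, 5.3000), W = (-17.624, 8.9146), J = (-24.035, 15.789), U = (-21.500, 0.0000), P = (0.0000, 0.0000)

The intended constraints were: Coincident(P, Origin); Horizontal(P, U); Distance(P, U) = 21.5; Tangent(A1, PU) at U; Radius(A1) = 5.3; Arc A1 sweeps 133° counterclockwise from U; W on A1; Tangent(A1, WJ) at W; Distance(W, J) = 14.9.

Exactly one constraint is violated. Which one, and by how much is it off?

Distance(W, J) = 14.9 — off by 5.50.

P = (0.00, 0.00) ✓; P.y = 0.00, U.y = 0.00 ✓; |PU| = 21.50 ✓; ∠(GU, UP) = 90.00° ✓; |GU| = 5.300 ✓; bearing(G→W) − bearing(G→U) = 133.0° ✓; |GW| = 5.300 ✓; ∠(GW, WJ) = 90.00° ✓; |WJ| = 9.400 ✗.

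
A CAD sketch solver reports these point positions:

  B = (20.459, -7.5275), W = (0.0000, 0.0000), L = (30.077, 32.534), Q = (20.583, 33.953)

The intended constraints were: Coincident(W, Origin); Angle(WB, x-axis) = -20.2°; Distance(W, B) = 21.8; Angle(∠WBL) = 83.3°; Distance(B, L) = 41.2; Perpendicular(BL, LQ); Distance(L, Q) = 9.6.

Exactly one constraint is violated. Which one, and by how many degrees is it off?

Perpendicular(BL, LQ) — off by 5.00°.

W = (0.00, 0.00) ✓; WB at -20.20° ✓; |WB| = 21.80 ✓; ∠WBL = 83.30° ✓; |BL| = 41.20 ✓; ∠(BL, LQ) = 95.00° ✗; |LQ| = 9.599 ✓.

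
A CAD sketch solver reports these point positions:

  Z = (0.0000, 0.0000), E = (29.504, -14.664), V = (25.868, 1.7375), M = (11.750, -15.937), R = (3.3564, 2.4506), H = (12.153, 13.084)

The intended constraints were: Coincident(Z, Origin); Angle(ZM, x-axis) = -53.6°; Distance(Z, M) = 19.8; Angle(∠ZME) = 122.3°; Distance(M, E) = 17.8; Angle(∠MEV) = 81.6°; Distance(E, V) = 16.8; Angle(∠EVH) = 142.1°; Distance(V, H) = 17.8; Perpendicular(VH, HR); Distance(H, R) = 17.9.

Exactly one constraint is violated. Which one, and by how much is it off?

Distance(H, R) = 17.9 — off by 4.10.

Z = (0.00, 0.00) ✓; ZM at -53.60° ✓; |ZM| = 19.80 ✓; ∠ZME = 122.3° ✓; |ME| = 17.80 ✓; ∠MEV = 81.60° ✓; |EV| = 16.80 ✓; ∠EVH = 142.1° ✓; |VH| = 17.80 ✓; ∠(VH, HR) = 90.00° ✓; |HR| = 13.80 ✗.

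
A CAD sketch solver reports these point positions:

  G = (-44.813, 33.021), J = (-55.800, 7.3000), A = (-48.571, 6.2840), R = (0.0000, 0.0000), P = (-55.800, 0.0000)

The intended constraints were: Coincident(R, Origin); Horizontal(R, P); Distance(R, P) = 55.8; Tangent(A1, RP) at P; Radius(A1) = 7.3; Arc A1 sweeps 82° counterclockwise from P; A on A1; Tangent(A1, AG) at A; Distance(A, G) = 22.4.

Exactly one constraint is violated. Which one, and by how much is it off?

Distance(A, G) = 22.4 — off by 4.60.

R = (0.00, 0.00) ✓; R.y = 0.00, P.y = 0.00 ✓; |RP| = 55.80 ✓; ∠(JP, PR) = 90.00° ✓; |JP| = 7.300 ✓; bearing(J→A) − bearing(J→P) = 82.00° ✓; |JA| = 7.300 ✓; ∠(JA, AG) = 90.00° ✓; |AG| = 27.00 ✗.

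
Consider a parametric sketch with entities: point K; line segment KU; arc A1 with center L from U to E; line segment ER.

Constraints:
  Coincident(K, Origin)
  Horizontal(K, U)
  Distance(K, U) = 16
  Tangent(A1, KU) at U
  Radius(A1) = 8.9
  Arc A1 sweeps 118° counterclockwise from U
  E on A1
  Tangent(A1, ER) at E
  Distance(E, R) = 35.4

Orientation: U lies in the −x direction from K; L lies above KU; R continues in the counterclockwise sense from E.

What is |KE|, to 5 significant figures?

15.406

K is at the origin; KU is horizontal with |KU| = 16.0 and U on the −x side, so U = (-16.000, 0.0000). A1 meets KU tangentially, so LU is at right angles to KU, so L = U + (0, 8.9) = (-16.000, 8.9000). On A1, U sits at bearing -90° from L; a 118° counterclockwise sweep puts E at bearing 28°, so E = L + 8.9·(cos 28°, sin 28°) = (-8.1418, 13.078). Then |KE| = |E − K| = 15.406.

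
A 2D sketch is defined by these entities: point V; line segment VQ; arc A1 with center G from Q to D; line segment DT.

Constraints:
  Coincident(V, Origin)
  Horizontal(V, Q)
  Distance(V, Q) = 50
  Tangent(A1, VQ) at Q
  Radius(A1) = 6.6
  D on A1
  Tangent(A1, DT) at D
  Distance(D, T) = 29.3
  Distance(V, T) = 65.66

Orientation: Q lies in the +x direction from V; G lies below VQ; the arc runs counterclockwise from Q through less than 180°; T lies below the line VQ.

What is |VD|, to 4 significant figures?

44.79

Checks: |VQ| = 50.00 ✓; ∠(GQ, QV) = 90.00° ✓; |GD| = 6.600 ✓; ∠(GD, DT) = 90.00° ✓; |DT| = 29.30 ✓; |VT| = 65.66 ✓.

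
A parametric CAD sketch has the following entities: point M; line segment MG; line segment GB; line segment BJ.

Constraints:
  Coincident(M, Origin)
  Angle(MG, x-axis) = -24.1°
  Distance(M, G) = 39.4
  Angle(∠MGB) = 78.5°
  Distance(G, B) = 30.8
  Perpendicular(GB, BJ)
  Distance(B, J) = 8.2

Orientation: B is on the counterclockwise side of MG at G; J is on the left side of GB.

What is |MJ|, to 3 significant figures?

38.1

M is at the origin; MG runs at -24.1° with length 39.4, so G = 39.4·(cos -24.1°, sin -24.1°) = (36.0, -16.1). ∠MGB = 78.5°, so GB runs at -24.1° + (180° − 78.5°) = 77.4° from the x-axis; with |GB| = 30.8, B = G + 30.8·(cos 77.4°, sin 77.4°) = (42.7, 14.0). GB ⟂ BJ; with |BJ| = 8.2 on the left of GB, J = B + 8.2·(-0.976, 0.218) = (34.7, 15.8). Then |MJ| = |J − M| = 38.1.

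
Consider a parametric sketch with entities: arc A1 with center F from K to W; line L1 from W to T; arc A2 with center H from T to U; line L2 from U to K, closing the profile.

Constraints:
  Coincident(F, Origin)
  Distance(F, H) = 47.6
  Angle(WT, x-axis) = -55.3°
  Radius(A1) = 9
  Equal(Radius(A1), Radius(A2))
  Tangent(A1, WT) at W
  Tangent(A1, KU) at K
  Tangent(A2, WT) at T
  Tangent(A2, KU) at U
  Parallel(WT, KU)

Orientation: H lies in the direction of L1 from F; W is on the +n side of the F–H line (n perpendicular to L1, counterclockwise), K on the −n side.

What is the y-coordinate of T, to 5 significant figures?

-34.011

The slot axis is L1's direction at -55.3°, so u = (cos -55.3°, sin -55.3°) = (0.56928, -0.82214) and n = (−sin -55.3°, cos -55.3°) = (0.82214, 0.56928). F is at the origin and H lies 47.6 along u from F, so H = 47.6·u = (27.098, -39.134). Tangency of A1 to both parallel lines with radius 9.0 puts W and K at F ± 9.0·n: W = (7.3993, 5.1235), K = (-7.3993, -5.1235). Equal radii place T and U the same way about H: T = H + 9.0·n = (34.497, -34.011), U = H − 9.0·n = (19.698, -44.258). So T.y = -34.011.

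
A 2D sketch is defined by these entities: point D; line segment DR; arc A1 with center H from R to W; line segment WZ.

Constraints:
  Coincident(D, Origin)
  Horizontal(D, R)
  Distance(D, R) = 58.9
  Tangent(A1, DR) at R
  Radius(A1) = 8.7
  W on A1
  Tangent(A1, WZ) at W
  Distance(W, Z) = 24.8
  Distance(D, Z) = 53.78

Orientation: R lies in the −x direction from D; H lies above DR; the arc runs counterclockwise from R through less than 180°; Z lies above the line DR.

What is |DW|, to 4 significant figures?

50.90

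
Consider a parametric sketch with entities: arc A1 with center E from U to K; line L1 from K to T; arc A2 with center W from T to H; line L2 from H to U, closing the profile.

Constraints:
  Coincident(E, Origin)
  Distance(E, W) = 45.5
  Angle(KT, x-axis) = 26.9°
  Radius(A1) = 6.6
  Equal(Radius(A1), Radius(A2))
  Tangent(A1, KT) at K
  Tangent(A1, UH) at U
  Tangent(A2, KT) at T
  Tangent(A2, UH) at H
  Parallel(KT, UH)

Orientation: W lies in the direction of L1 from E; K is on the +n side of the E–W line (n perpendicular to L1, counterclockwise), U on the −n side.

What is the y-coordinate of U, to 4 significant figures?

-5.886

The slot axis is L1's direction at 26.9°, so u = (cos 26.9°, sin 26.9°) = (0.8918, 0.4524) and n = (−sin 26.9°, cos 26.9°) = (-0.4524, 0.8918). E is at the origin and W lies 45.5 along u from E, so W = 45.5·u = (40.58, 20.59). Tangency of A1 to both parallel lines with radius 6.6 puts K and U at E ± 6.6·n: K = (-2.986, 5.886), U = (2.986, -5.886). So U.y = -5.886.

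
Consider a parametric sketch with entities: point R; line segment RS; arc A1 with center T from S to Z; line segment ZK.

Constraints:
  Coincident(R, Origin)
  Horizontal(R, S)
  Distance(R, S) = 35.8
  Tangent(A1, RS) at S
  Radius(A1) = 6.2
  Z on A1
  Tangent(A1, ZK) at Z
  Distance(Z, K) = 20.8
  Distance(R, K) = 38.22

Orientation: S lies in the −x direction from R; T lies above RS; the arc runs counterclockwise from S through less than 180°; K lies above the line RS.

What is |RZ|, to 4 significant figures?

30.16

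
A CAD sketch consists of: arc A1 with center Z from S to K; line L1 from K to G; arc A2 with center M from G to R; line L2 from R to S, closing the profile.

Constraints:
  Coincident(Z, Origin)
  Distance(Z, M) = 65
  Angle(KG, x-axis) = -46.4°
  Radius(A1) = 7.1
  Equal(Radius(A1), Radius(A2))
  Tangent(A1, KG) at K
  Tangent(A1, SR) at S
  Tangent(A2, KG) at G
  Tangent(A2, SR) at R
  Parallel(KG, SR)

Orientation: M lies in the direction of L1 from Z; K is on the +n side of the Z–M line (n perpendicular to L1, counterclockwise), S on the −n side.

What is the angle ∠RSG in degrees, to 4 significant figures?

12.32°

The slot axis is L1's direction at -46.4°, so u = (cos -46.4°, sin -46.4°) = (0.6896, -0.7242) and n = (−sin -46.4°, cos -46.4°) = (0.7242, 0.6896). Z is at the origin and M lies 65.0 along u from Z, so M = 65.0·u = (44.83, -47.07). Tangency of A1 to both parallel lines with radius 7.1 puts K and S at Z ± 7.1·n: K = (5.142, 4.896), S = (-5.142, -4.896). Equal radii place G and R the same way about M: G = M + 7.1·n = (49.97, -42.17), R = M − 7.1·n = (39.68, -51.97). Then cos ∠RSG = SR·SG / (|SR||SG|), giving 12.32°.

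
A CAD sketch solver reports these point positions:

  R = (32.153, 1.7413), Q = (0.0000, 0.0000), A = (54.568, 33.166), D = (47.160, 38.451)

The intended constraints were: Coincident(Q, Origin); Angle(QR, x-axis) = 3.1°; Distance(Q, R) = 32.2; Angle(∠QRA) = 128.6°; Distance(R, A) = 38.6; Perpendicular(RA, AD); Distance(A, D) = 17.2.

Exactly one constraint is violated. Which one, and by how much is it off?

Distance(A, D) = 17.2 — off by 8.10.

Q = (0.00, 0.00) ✓; QR at 3.100° ✓; |QR| = 32.20 ✓; ∠QRA = 128.6° ✓; |RA| = 38.60 ✓; ∠(RA, AD) = 90.00° ✓; |AD| = 9.100 ✗.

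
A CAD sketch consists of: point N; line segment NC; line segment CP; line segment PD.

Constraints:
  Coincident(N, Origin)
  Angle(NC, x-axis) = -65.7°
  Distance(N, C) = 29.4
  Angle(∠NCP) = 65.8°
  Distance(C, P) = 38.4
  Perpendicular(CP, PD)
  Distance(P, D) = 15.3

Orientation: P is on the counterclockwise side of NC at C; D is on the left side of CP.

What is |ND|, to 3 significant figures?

28.8

N is at the origin; NC runs at -65.7° with length 29.4, so C = 29.4·(cos -65.7°, sin -65.7°) = (12.1, -26.8). ∠NCP = 65.8°, so CP runs at -65.7° + (180° − 65.8°) = 48.5° from the x-axis; with |CP| = 38.4, P = C + 38.4·(cos 48.5°, sin 48.5°) = (37.5, 1.96). CP ⟂ PD; with |PD| = 15.3 on the left of CP, D = P + 15.3·(-0.749, 0.663) = (26.1, 12.1). Then |ND| = |D − N| = 28.8.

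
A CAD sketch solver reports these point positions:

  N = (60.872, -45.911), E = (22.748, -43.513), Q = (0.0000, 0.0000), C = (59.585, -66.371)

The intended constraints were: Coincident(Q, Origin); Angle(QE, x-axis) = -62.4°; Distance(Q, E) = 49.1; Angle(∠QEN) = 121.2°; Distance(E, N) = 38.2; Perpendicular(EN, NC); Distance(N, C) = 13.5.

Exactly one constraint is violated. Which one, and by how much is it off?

Distance(N, C) = 13.5 — off by 7.00.

Q = (0.00, 0.00) ✓; QE at -62.40° ✓; |QE| = 49.10 ✓; ∠QEN = 121.2° ✓; |EN| = 38.20 ✓; ∠(EN, NC) = 90.00° ✓; |NC| = 20.50 ✗.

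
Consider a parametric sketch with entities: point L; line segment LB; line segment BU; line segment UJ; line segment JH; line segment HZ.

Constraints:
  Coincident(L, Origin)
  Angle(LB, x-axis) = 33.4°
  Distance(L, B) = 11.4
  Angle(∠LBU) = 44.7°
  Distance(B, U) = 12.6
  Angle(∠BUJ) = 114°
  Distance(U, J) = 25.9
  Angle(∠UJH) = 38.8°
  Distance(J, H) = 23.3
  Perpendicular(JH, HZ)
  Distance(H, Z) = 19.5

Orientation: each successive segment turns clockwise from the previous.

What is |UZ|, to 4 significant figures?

4.517

L is at the origin; LB runs at 33.4° with length 11.4, so B = (9.517, 6.275). ∠LBU = 44.7° gives BU at -101.9° from the x-axis; with |BU| = 12.6, U = (6.919, -6.054). ∠BUJ = 114.0° gives UJ at -167.9° from the x-axis; with |UJ| = 25.9, J = (-18.41, -11.48). ∠UJH = 38.8° gives JH at 50.90° from the x-axis; with |JH| = 23.3, H = (-3.711, 6.599). JH is perpendicular to HZ, so HZ runs at -39.10°; with |HZ| = 19.5, Z = (11.42, -5.699). Then |UZ| = |Z − U| = 4.517.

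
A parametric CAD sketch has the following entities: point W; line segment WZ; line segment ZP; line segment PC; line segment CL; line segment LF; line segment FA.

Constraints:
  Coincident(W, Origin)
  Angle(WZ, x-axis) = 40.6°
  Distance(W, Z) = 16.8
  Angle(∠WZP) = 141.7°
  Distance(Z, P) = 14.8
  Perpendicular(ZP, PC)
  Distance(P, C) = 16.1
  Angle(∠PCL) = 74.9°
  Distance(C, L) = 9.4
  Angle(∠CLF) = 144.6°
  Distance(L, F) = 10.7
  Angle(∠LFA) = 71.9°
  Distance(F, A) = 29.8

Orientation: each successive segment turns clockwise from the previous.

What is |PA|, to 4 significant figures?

13.07

W is at the origin; WZ runs at 40.6° with length 16.8, so Z = (12.76, 10.93). ∠WZP = 141.7° gives ZP at 2.300° from the x-axis; with |ZP| = 14.8, P = (27.54, 11.53). The perpendicularity gives PC at right angles to ZP, so PC runs at -87.70°; with |PC| = 16.1, C = (28.19, -4.560). ∠PCL = 74.9° gives CL at 167.2° from the x-axis; with |CL| = 9.4, L = (19.02, -2.478). ∠CLF = 144.6° gives LF at 131.8° from the x-axis; with |LF| = 10.7, F = (11.89, 5.499). ∠LFA = 71.9° gives FA at 23.70° from the x-axis; with |FA| = 29.8, A = (39.18, 17.48). Then |PA| = |A − P| = 13.07.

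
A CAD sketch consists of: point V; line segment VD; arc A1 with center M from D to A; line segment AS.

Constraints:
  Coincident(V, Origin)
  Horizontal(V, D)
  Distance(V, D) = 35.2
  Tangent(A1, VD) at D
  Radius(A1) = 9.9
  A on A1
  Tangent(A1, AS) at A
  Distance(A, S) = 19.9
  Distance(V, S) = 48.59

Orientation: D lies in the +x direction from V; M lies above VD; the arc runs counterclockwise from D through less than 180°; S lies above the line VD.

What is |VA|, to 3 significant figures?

46.4

Checks: ∠(MD, DV) = 90.00° ✓; |MD| = 9.900 ✓; |MA| = 9.900 ✓; ∠(MA, AS) = 90.00° ✓; |AS| = 19.90 ✓; |VS| = 48.59 ✓.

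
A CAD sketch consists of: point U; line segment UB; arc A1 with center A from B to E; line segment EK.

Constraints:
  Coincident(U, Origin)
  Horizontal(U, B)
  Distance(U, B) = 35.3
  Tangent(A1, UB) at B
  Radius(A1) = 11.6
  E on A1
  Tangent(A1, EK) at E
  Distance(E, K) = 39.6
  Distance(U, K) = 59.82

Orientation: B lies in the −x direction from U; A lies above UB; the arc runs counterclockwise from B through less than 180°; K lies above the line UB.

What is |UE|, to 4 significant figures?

27.16

Checks: |AE| = 11.60 ✓; ∠(AE, EK) = 90.00° ✓; |EK| = 39.60 ✓; |UK| = 59.82 ✓.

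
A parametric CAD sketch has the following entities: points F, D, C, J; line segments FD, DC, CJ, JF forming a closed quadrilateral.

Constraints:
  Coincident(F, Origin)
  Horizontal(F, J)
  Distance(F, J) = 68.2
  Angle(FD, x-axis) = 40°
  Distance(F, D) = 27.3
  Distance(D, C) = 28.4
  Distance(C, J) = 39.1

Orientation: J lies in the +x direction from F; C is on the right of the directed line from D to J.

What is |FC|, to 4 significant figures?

31.61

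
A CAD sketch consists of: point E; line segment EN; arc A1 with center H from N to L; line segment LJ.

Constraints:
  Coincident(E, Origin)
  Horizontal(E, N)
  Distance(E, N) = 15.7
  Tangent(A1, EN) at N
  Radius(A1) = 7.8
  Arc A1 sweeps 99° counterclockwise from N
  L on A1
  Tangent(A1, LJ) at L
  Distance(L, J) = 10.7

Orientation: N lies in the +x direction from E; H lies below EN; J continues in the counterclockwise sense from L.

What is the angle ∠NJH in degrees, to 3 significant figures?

9.98°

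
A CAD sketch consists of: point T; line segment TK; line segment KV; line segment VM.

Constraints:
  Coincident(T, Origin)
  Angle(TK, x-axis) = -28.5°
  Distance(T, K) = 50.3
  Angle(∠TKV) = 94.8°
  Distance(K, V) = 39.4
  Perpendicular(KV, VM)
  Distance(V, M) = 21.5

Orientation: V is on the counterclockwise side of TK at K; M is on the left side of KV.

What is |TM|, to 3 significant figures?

52.2

∠TKV = 94.8°, so KV runs at -28.5° + (180° − 94.8°) = 56.7° from the x-axis; with |KV| = 39.4, V = K + 39.4·(cos 56.7°, sin 56.7°) = (65.8, 8.93). KV is perpendicular to VM; with |VM| = 21.5 on the left of KV, M = V + 21.5·(-0.836, 0.549) = (47.9, 20.7). Then |TM| = |M − T| = 52.2.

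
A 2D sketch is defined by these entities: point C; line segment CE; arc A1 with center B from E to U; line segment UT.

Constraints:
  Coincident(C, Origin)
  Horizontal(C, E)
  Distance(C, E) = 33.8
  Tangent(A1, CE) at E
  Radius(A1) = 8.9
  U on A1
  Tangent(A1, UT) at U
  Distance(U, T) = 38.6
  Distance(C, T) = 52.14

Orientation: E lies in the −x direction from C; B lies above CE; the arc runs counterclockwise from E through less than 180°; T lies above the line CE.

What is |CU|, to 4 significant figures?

26.29

Checks: ∠(BE, EC) = 90.00° ✓; |BU| = 8.900 ✓; ∠(BU, UT) = 90.00° ✓; |UT| = 38.60 ✓; |CT| = 52.14 ✓.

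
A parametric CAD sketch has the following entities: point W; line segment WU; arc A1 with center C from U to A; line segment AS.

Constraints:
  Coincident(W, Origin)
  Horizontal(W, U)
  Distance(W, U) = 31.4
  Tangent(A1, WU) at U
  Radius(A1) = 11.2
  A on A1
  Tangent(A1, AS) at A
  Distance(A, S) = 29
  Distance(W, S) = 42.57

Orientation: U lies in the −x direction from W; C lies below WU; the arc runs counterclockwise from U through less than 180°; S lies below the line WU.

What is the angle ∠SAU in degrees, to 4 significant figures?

110.9°

W is at the origin; W and U share the same y with |WU| = 31.4 and U on the −x side, so U = (-31.40, 0.000). A1 meets WU tangentially, so CU is at right angles to WU, so C = U + (0, -11.2) = (-31.40, -11.20). Since CA ⟂ AS (tangency), |CS| = √(11.2² + 29.0²) = 31.09 regardless of where A sits on A1. So S lies on both circle(W, 42.57) and circle(C, 31.09); the below-WU intersection is S = (-17.29, -38.90). A is the foot of the tangent from S: A = (-38.88, -19.54).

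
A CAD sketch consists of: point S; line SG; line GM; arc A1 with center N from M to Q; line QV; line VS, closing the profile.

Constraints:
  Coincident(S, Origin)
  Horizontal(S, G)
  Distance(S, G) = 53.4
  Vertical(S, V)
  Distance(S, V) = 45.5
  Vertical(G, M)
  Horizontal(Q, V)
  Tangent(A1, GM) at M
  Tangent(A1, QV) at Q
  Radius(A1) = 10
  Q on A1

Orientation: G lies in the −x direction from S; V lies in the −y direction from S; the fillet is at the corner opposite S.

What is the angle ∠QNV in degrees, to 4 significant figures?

77.02°

The virtual corner opposite S is at (-53.40, -45.50). Since A1 is tangent to GM there, NM ⟂ GM and A1 meets QV tangentially, so NQ is at right angles to QV, with radius 10.0, so the center N sits 10.0 in from both sides at N = (-43.40, -35.50). That places the tangent points at M = (-53.40, -35.50) on GM and Q = (-43.40, -45.50) on QV. Then cos ∠QNV = NQ·NV / (|NQ||NV|), giving 77.02°.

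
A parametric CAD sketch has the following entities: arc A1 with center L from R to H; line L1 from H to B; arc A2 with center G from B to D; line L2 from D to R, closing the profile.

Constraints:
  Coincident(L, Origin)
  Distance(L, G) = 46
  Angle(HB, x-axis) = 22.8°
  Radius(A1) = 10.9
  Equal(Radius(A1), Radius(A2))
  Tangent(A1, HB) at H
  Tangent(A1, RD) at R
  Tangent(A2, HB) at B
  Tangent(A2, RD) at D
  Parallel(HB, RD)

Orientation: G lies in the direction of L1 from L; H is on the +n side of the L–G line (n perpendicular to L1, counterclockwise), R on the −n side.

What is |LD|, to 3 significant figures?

47.3

The slot axis is L1's direction at 22.8°, so u = (cos 22.8°, sin 22.8°) = (0.922, 0.388) and n = (−sin 22.8°, cos 22.8°) = (-0.388, 0.922). L is at the origin and G lies 46.0 along u from L, so G = 46.0·u = (42.4, 17.8). Tangency of A1 to both parallel lines with radius 10.9 puts H and R at L ± 10.9·n: H = (-4.22, 10.0), R = (4.22, -10.0). Equal radii place B and D the same way about G: B = G + 10.9·n = (38.2, 27.9), D = G − 10.9·n = (46.6, 7.78). Then |LD| = |D − L| = 47.3.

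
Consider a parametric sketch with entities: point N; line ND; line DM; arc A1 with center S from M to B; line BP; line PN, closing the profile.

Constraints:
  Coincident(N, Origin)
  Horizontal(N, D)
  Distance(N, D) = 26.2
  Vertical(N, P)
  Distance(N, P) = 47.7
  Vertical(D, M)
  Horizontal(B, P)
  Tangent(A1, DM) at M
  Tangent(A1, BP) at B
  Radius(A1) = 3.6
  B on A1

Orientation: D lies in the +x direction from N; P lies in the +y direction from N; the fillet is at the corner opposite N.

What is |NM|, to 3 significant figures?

51.3

N is at the origin; ND is horizontal with |ND| = 26.2 and D on the +x side, so D = (26.2, 0.00). N and P share the same x with |NP| = 47.7 and P on the +y side, so P = (0.00, 47.7). The virtual corner opposite N is at (26.2, 47.7). The tangent condition forces SM to be normal to DM and the tangent condition forces SB to be normal to BP, with radius 3.6, so the center S sits 3.6 in from both sides at S = (22.6, 44.1). That places the tangent points at M = (26.2, 44.1) on DM and B = (22.6, 47.7) on BP. Then |NM| = |M − N| = 51.3.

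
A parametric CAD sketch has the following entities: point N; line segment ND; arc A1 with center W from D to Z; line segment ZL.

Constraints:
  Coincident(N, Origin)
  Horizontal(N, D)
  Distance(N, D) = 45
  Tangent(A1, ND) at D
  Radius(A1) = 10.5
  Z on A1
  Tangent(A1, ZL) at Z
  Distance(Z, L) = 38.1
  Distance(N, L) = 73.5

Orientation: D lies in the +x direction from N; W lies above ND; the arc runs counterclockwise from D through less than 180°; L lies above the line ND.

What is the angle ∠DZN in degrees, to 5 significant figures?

34.512°

N is at the origin; N and D share the same y with |ND| = 45.0 and D on the +x side, so D = (45.000, 0.0000). A1 meets ND tangentially, so WD is at right angles to ND, so W = D + (0, 10.5) = (45.000, 10.500). Since WZ ⟂ ZL (tangency), |WL| = √(10.5² + 38.1²) = 39.520 regardless of where Z sits on A1. So L lies on both circle(N, 73.5) and circle(W, 39.520); the above-ND intersection is L = (55.026, 48.727). Z is the foot of the tangent from L: Z = (55.499, 10.630).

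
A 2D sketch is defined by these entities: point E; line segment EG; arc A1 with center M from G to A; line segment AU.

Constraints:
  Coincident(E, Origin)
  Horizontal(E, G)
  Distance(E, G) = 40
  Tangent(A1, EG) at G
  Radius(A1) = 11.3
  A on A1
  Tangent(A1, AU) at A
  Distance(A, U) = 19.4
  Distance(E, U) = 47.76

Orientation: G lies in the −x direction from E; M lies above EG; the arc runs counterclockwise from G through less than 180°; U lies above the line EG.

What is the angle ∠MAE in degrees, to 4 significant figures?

137.7°

Checks: ∠(MG, GE) = 90.00° ✓; |MG| = 11.30 ✓; |MA| = 11.30 ✓; ∠(MA, AU) = 90.00° ✓; |AU| = 19.40 ✓; |EU| = 47.76 ✓.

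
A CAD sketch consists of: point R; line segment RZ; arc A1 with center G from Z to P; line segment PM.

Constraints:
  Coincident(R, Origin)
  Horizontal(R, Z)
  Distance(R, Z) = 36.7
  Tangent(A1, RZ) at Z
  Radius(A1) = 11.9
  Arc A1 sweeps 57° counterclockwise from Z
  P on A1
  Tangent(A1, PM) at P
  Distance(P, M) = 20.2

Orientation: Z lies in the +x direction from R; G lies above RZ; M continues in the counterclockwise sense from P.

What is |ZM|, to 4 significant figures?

30.66

R is at the origin; RZ is horizontal with |RZ| = 36.7 and Z on the +x side, so Z = (36.70, 0.000). A1 meets RZ tangentially, so GZ is at right angles to RZ, so G = Z + (0, 11.9) = (36.70, 11.90). On A1, Z sits at bearing -90° from G; a 57° counterclockwise sweep puts P at bearing -33°, so P = G + 11.9·(cos -33°, sin -33°) = (46.68, 5.419). Since A1 is tangent to PM there, GP ⟂ PM, so PM runs along (−sin -33°, cos -33°); with |PM| = 20.2, M = (57.68, 22.36). Then |ZM| = |M − Z| = 30.66.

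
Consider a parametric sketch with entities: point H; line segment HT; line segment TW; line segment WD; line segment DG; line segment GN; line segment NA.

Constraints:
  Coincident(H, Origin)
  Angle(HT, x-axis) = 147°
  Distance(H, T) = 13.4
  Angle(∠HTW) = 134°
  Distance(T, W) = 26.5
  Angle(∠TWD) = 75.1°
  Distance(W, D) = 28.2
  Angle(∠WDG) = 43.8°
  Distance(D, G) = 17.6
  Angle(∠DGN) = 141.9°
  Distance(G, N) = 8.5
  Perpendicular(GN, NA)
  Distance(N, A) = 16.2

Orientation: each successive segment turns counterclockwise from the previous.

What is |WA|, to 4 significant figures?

6.250

H is at the origin; HT runs at 147.0° with length 13.4, so T = (-11.24, 7.298). ∠HTW = 134.0° gives TW at -167.0° from the x-axis; with |TW| = 26.5, W = (-37.06, 1.337). ∠TWD = 75.1° gives WD at -62.10° from the x-axis; with |WD| = 28.2, D = (-23.86, -23.59). ∠WDG = 43.8° gives DG at 74.10° from the x-axis; with |DG| = 17.6, G = (-19.04, -6.659). ∠DGN = 141.9° gives GN at 112.2° from the x-axis; with |GN| = 8.5, N = (-22.25, 1.211). GN ⟂ NA, so NA runs at -157.8°; with |NA| = 16.2, A = (-37.25, -4.910). Then |WA| = |A − W| = 6.250.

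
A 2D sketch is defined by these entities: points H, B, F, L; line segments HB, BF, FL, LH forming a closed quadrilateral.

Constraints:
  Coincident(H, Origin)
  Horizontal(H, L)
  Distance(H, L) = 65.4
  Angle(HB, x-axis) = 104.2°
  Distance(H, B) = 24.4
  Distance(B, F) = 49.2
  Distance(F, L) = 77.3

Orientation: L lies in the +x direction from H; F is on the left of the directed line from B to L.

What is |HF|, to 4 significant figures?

67.75

Checks: |BF| = 49.20 ✓; |FL| = 77.30 ✓.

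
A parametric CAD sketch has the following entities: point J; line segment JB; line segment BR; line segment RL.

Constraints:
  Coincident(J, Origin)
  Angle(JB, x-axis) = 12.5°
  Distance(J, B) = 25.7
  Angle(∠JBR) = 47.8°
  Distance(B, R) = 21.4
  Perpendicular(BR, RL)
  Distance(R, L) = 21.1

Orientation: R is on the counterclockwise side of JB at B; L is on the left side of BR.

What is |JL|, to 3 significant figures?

4.62

∠JBR = 47.8°, so BR runs at 12.5° + (180° − 47.8°) = 145° from the x-axis; with |BR| = 21.4, R = B + 21.4·(cos 145°, sin 145°) = (7.63, 17.9). BR ⟂ RL; with |RL| = 21.1 on the left of BR, L = R + 21.1·(-0.578, -0.816) = (-4.57, 0.708). Then |JL| = |L − J| = 4.62.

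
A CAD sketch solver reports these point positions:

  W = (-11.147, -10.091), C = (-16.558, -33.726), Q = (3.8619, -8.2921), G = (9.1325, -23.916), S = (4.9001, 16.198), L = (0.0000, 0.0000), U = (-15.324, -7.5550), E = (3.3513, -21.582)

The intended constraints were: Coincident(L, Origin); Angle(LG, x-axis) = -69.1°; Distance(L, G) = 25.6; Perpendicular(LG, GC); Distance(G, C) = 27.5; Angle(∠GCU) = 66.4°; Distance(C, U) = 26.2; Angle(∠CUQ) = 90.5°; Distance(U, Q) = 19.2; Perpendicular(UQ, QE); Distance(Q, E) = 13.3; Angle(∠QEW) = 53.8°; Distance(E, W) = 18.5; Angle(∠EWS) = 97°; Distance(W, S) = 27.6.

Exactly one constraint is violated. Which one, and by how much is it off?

Distance(W, S) = 27.6 — off by 3.20.

L = (0.00, 0.00) ✓; LG at -69.10° ✓; |LG| = 25.60 ✓; ∠(LG, GC) = 90.00° ✓; |GC| = 27.50 ✓; ∠GCU = 66.40° ✓; |CU| = 26.20 ✓; ∠CUQ = 90.50° ✓; |UQ| = 19.20 ✓; ∠(UQ, QE) = 90.00° ✓; |QE| = 13.30 ✓; ∠QEW = 53.80° ✓; |EW| = 18.50 ✓; ∠EWS = 97.00° ✓; |WS| = 30.80 ✗.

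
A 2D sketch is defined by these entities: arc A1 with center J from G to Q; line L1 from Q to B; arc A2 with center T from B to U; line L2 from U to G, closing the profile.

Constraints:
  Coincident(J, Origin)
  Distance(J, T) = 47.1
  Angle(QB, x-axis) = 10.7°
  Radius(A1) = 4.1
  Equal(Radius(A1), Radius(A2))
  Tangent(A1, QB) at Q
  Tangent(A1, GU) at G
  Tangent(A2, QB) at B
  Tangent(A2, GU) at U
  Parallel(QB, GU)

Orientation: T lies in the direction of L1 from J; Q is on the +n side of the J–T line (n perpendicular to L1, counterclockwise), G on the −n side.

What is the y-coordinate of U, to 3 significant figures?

4.72

Tangency of A1 to both parallel lines with radius 4.1 puts Q and G at J ± 4.1·n: Q = (-0.761, 4.03), G = (0.761, -4.03). Equal radii place B and U the same way about T: B = T + 4.1·n = (45.5, 12.8), U = T − 4.1·n = (47.0, 4.72). So U.y = 4.72.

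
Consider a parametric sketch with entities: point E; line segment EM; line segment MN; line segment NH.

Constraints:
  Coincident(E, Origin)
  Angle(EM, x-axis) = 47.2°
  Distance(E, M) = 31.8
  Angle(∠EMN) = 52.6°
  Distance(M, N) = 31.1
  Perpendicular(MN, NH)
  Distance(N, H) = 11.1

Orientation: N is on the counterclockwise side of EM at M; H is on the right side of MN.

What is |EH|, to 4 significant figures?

38.22

E is at the origin; EM runs at 47.2° with length 31.8, so M = 31.8·(cos 47.2°, sin 47.2°) = (21.61, 23.33). ∠EMN = 52.6°, so MN runs at 47.2° + (180° − 52.6°) = 174.6° from the x-axis; with |MN| = 31.1, N = M + 31.1·(cos 174.6°, sin 174.6°) = (-9.356, 26.26). MN is perpendicular to NH; with |NH| = 11.1 on the right of MN, H = N + 11.1·(0.09411, 0.9956) = (-8.311, 37.31). Then |EH| = |H − E| = 38.22.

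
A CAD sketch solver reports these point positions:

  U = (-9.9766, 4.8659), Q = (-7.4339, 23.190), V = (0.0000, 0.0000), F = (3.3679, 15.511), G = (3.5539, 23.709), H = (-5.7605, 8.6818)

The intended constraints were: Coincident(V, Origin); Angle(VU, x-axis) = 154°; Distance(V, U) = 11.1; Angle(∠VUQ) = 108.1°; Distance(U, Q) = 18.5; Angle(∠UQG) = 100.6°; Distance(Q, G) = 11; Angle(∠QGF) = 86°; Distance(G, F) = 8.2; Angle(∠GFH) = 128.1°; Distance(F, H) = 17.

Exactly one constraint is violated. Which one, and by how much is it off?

Distance(F, H) = 17 — off by 5.60.

V = (0.00, 0.00) ✓; VU at 154.0° ✓; |VU| = 11.10 ✓; ∠VUQ = 108.1° ✓; |UQ| = 18.50 ✓; ∠UQG = 100.6° ✓; |QG| = 11.00 ✓; ∠QGF = 86.00° ✓; |GF| = 8.200 ✓; ∠GFH = 128.1° ✓; |FH| = 11.40 ✗.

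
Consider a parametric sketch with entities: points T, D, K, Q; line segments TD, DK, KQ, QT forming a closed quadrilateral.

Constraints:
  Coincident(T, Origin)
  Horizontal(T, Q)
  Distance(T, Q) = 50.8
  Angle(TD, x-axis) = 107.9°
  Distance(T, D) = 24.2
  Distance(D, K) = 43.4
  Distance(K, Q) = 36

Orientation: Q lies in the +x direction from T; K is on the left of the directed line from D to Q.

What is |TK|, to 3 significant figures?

47.6

Checks: |DK| = 43.40 ✓; |KQ| = 36.00 ✓.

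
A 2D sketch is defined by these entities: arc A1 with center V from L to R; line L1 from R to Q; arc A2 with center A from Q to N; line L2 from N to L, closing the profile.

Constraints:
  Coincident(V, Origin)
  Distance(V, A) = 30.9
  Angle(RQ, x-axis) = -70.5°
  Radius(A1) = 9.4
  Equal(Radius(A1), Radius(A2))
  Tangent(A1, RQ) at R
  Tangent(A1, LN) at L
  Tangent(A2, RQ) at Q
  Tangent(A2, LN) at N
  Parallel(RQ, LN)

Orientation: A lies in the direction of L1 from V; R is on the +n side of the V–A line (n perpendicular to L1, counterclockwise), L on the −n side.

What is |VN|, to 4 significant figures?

32.30

The slot axis is L1's direction at -70.5°, so u = (cos -70.5°, sin -70.5°) = (0.3338, -0.9426) and n = (−sin -70.5°, cos -70.5°) = (0.9426, 0.3338). V is at the origin and A lies 30.9 along u from V, so A = 30.9·u = (10.31, -29.13). Tangency of A1 to both parallel lines with radius 9.4 puts R and L at V ± 9.4·n: R = (8.861, 3.138), L = (-8.861, -3.138). Equal radii place Q and N the same way about A: Q = A + 9.4·n = (19.18, -25.99), N = A − 9.4·n = (1.454, -32.27). Then |VN| = |N − V| = 32.30.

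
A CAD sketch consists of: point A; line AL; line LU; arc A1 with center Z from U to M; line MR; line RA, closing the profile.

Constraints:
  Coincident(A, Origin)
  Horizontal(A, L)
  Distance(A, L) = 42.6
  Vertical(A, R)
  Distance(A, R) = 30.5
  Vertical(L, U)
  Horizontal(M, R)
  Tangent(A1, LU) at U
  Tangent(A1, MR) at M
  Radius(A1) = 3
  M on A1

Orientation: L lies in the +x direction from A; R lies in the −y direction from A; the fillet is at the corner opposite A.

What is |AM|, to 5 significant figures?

49.984

A is at the origin; A and L share the same y with |AL| = 42.6 and L on the +x side, so L = (42.600, 0.0000). A and R share the same x with |AR| = 30.5 and R on the −y side, so R = (0.0000, -30.500). The virtual corner opposite A is at (42.600, -30.500). Tangency of A1 to LU means the radius ZU is perpendicular to LU and tangency of A1 to MR means the radius ZM is perpendicular to MR, with radius 3.0, so the center Z sits 3.0 in from both sides at Z = (39.600, -27.500). That places the tangent points at U = (42.600, -27.500) on LU and M = (39.600, -30.500) on MR. Then |AM| = |M − A| = 49.984.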